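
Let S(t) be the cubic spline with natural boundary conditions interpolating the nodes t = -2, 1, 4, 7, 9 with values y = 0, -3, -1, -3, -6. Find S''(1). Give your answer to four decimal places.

Write m_i for S''(x_i). With h_i = 3, 3, 3, 2 and divided differences Δ_i = -1, 2/3, -2/3, -3/2, the continuity of S' gives the tridiagonal system
  3·m_0 + 12·m_1 + 3·m_2 = 6(Δ_1 - Δ_0) = 10
  3·m_1 + 12·m_2 + 3·m_3 = 6(Δ_2 - Δ_1) = -8
  3·m_2 + 10·m_3 + 2·m_4 = 6(Δ_3 - Δ_2) = -5
Natural end conditions: m_0 = m_4 = 0.
Forward elimination and back-substitution give m_0 = 0, m_1 = 145/138, m_2 = -20/23, m_3 = -11/46, m_4 = 0.

1.0507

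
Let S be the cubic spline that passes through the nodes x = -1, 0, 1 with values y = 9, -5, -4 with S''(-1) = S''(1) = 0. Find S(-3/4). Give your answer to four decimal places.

4.6211

Put m_i = S'' at the i-th knot. Here h = (1, 1) and Δ = (-14, 1), so the interior equations h_(i-1)·m_(i-1) + 2(h_(i-1)+h_i)·m_i + h_i·m_(i+1) = 6(Δ_i − Δ_(i-1)) read
  1·m_0 + 4·m_1 + 1·m_2 = 6(Δ_1 - Δ_0) = 90
Natural end conditions: m_0 = m_2 = 0.
Hence m_0 = 0, m_1 = 45/2, m_2 = 0.
On [-1, 0], S(x) = 9 - 71/4·(x + 1) + 0·(x + 1)² + 15/4·(x + 1)³.
With (x + 1) = 1/4: S(-3/4) = 1183/256.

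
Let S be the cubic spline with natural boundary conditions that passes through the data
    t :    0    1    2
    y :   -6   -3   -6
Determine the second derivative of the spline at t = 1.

-9

Put M_i = S'' at the i-th knot. Here h = (1, 1) and Δ = (3, -3), so the interior equations h_(i-1)·M_(i-1) + 2(h_(i-1)+h_i)·M_i + h_i·M_(i+1) = 6(Δ_i − Δ_(i-1)) read
  1·M_0 + 4·M_1 + 1·M_2 = 6(Δ_1 - Δ_0) = -36
Natural end conditions: M_0 = M_2 = 0.
Solving: M_0 = 0, M_1 = -9, M_2 = 0.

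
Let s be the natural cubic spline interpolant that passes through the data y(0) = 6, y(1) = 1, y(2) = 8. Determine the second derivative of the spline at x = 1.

With M_i denoting the second derivative at x_i, h_i = 1, 1, and Δ_i = (y_(i+1) − y_i)/h_i = -5, 7:
  1·M_0 + 4·M_1 + 1·M_2 = 6(Δ_1 - Δ_0) = 72
Natural end conditions: M_0 = M_2 = 0.
Solving the tridiagonal system: M_0 = 0, M_1 = 18, M_2 = 0.

18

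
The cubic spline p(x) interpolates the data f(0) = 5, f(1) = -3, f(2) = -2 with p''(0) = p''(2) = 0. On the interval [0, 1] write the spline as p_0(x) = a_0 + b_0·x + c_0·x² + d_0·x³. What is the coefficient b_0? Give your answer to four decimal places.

Write M_i for p''(x_i). With h_i = 1, 1 and divided differences Δ_i = -8, 1, the continuity of p' gives the tridiagonal system
  1·M_0 + 4·M_1 + 1·M_2 = 6(Δ_1 - Δ_0) = 54
Natural end conditions: M_0 = M_2 = 0.
Solving: M_0 = 0, M_1 = 27/2, M_2 = 0.
On [0, 1], with p_0(x) = a_0 + b_0·x + c_0·x² + d_0·x³: c_0 = M_0/2 = 0, d_0 = (M_1 - M_0)/(6h_0) = 9/4, b_0 = Δ_0 - h_0(2M_0 + M_1)/6 = -41/4.

-10.2500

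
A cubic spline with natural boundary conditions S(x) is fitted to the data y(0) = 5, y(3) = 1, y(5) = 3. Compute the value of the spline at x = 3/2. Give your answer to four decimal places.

2.2125

Write M_i for S''(x_i). With h_i = 3, 2 and divided differences Δ_i = -4/3, 1, the continuity of S' gives the tridiagonal system
  3·M_0 + 10·M_1 + 2·M_2 = 6(Δ_1 - Δ_0) = 14
Natural end conditions: M_0 = M_2 = 0.
Solving: M_0 = 0, M_1 = 7/5, M_2 = 0.
On [0, 3], S(x) = 5 - 61/30·x + 0·x² + 7/90·x³.
With x = 3/2: S(3/2) = 177/80.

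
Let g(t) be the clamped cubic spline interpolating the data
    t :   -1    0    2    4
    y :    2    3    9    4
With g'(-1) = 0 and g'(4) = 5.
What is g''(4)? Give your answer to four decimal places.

With m_i denoting the second derivative at x_i, h_i = 1, 2, 2, and Δ_i = (y_(i+1) − y_i)/h_i = 1, 3, -5/2:
  1·m_0 + 6·m_1 + 2·m_2 = 6(Δ_1 - Δ_0) = 12
  2·m_1 + 8·m_2 + 2·m_3 = 6(Δ_2 - Δ_1) = -33
Clamped end conditions give two more equations: 2h_0·m_0 + h_0·m_1 = 6(Δ_0 - g'(-1)) = 6 and h_2·m_2 + 2h_2·m_3 = 6(g'(4) - Δ_2) = 45.
Solving: m_0 = 11/23, m_1 = 116/23, m_2 = -431/46, m_3 = 733/46.

15.9348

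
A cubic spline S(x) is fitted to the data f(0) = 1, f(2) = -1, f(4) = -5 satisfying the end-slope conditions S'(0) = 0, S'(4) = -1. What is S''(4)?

2

Write m_i for S''(x_i). With h_i = 2, 2 and divided differences Δ_i = -1, -2, the continuity of S' gives the tridiagonal system
  2·m_0 + 8·m_1 + 2·m_2 = 6(Δ_1 - Δ_0) = -6
Clamped end conditions give two more equations: 2h_0·m_0 + h_0·m_1 = 6(Δ_0 - S'(0)) = -6 and h_1·m_1 + 2h_1·m_2 = 6(S'(4) - Δ_1) = 6.
Solving the tridiagonal system: m_0 = -1, m_1 = -1, m_2 = 2.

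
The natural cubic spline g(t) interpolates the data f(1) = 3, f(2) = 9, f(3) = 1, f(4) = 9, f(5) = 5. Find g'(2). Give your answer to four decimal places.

Write M_i for g''(x_i). With h_i = 1, 1, 1, 1 and divided differences Δ_i = 6, -8, 8, -4, the continuity of g' gives the tridiagonal system
  1·M_0 + 4·M_1 + 1·M_2 = 6(Δ_1 - Δ_0) = -84
  1·M_1 + 4·M_2 + 1·M_3 = 6(Δ_2 - Δ_1) = 96
  1·M_2 + 4·M_3 + 1·M_4 = 6(Δ_3 - Δ_2) = -72
Natural end conditions: M_0 = M_4 = 0.
Hence M_0 = 0, M_1 = -429/14, M_2 = 270/7, M_3 = -387/14, M_4 = 0.
On [2, 3], g'(t) = b_1 + 2c_1·(t - 2) + 3d_1·(t - 2)² with b_1 = Δ_1 - h_1(2M_1 + M_2)/6 = -59/14, c_1 = M_1/2 = -429/28, d_1 = (M_2 - M_1)/(6h_1) = 323/28. So g'(2) = -59/14.

-4.2143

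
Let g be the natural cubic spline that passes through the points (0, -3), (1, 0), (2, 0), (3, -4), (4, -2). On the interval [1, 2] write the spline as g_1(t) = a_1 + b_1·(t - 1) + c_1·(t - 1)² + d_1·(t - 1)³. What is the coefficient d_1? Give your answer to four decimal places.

-0.9464

Write M_i for g''(x_i). With h_i = 1, 1, 1, 1 and divided differences Δ_i = 3, 0, -4, 2, the continuity of g' gives the tridiagonal system
  1·M_0 + 4·M_1 + 1·M_2 = 6(Δ_1 - Δ_0) = -18
  1·M_1 + 4·M_2 + 1·M_3 = 6(Δ_2 - Δ_1) = -24
  1·M_2 + 4·M_3 + 1·M_4 = 6(Δ_3 - Δ_2) = 36
Natural end conditions: M_0 = M_4 = 0.
Forward elimination and back-substitution give M_0 = 0, M_1 = -69/28, M_2 = -57/7, M_3 = 309/28, M_4 = 0.
On [1, 2], with g_1(t) = a_1 + b_1·(t - 1) + c_1·(t - 1)² + d_1·(t - 1)³: c_1 = M_1/2 = -69/56, d_1 = (M_2 - M_1)/(6h_1) = -53/56, b_1 = Δ_1 - h_1(2M_1 + M_2)/6 = 61/28.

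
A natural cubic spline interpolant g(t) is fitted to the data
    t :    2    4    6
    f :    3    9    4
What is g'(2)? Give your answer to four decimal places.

Write m_i for g''(x_i). With h_i = 2, 2 and divided differences Δ_i = 3, -5/2, the continuity of g' gives the tridiagonal system
  2·m_0 + 8·m_1 + 2·m_2 = 6(Δ_1 - Δ_0) = -33
Natural end conditions: m_0 = m_2 = 0.
Solving the tridiagonal system: m_0 = 0, m_1 = -33/8, m_2 = 0.
On [2, 4], g'(t) = b_0 + 2c_0·(t - 2) + 3d_0·(t - 2)² with b_0 = Δ_0 - h_0(2m_0 + m_1)/6 = 35/8, c_0 = m_0/2 = 0, d_0 = (m_1 - m_0)/(6h_0) = -11/32. So g'(2) = 35/8.

4.3750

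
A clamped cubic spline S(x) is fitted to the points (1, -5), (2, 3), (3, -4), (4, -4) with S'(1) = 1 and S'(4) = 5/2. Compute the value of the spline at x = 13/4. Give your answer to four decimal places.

-5.0172

Write σ_i for S''(x_i). With h_i = 1, 1, 1 and divided differences Δ_i = 8, -7, 0, the continuity of S' gives the tridiagonal system
  1·σ_0 + 4·σ_1 + 1·σ_2 = 6(Δ_1 - Δ_0) = -90
  1·σ_1 + 4·σ_2 + 1·σ_3 = 6(Δ_2 - Δ_1) = 42
Clamped end conditions give two more equations: 2h_0·σ_0 + h_0·σ_1 = 6(Δ_0 - S'(1)) = 42 and h_2·σ_2 + 2h_2·σ_3 = 6(S'(4) - Δ_2) = 15.
Hence σ_0 = 199/5, σ_1 = -188/5, σ_2 = 103/5, σ_3 = -14/5.
On [3, 4], S(x) = -4 - 32/5·(x - 3) + 103/10·(x - 3)² - 39/10·(x - 3)³.
With (x - 3) = 1/4: S(13/4) = -3211/640.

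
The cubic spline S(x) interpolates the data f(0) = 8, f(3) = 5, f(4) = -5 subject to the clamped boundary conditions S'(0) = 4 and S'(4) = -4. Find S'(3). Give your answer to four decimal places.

-10.6250

With m_i denoting the second derivative at x_i, h_i = 3, 1, and Δ_i = (y_(i+1) − y_i)/h_i = -1, -10:
  3·m_0 + 8·m_1 + 1·m_2 = 6(Δ_1 - Δ_0) = -54
Clamped end conditions give two more equations: 2h_0·m_0 + h_0·m_1 = 6(Δ_0 - S'(0)) = -30 and h_1·m_1 + 2h_1·m_2 = 6(S'(4) - Δ_1) = 36.
Hence m_0 = -1/4, m_1 = -19/2, m_2 = 91/4.
On [3, 4], S'(x) = b_1 + 2c_1·(x - 3) + 3d_1·(x - 3)² with b_1 = Δ_1 - h_1(2m_1 + m_2)/6 = -85/8, c_1 = m_1/2 = -19/4, d_1 = (m_2 - m_1)/(6h_1) = 43/8. So S'(3) = -85/8.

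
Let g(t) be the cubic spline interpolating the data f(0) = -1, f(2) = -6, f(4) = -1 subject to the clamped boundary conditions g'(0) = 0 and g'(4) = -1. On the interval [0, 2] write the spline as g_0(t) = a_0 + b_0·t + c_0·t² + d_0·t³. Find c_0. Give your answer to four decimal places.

-3.8750

Write M_i for g''(x_i). With h_i = 2, 2 and divided differences Δ_i = -5/2, 5/2, the continuity of g' gives the tridiagonal system
  2·M_0 + 8·M_1 + 2·M_2 = 6(Δ_1 - Δ_0) = 30
Clamped end conditions give two more equations: 2h_0·M_0 + h_0·M_1 = 6(Δ_0 - g'(0)) = -15 and h_1·M_1 + 2h_1·M_2 = 6(g'(4) - Δ_1) = -21.
Solving: M_0 = -31/4, M_1 = 8, M_2 = -37/4.
On [0, 2], with g_0(t) = a_0 + b_0·t + c_0·t² + d_0·t³: c_0 = M_0/2 = -31/8, d_0 = (M_1 - M_0)/(6h_0) = 21/16, b_0 = Δ_0 - h_0(2M_0 + M_1)/6 = 0.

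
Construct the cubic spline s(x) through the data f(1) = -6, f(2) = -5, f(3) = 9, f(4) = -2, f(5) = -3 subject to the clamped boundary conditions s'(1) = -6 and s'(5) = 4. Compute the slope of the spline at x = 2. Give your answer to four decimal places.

12.3036

Let σ_i = s''(x_i). Step sizes h_i = 1, 1, 1, 1; slopes of the chords Δ_i = (y_(i+1) - y_i)/h_i = 1, 14, -11, -1.
  1·σ_0 + 4·σ_1 + 1·σ_2 = 6(Δ_1 - Δ_0) = 78
  1·σ_1 + 4·σ_2 + 1·σ_3 = 6(Δ_2 - Δ_1) = -150
  1·σ_2 + 4·σ_3 + 1·σ_4 = 6(Δ_3 - Δ_2) = 60
Clamped end conditions give two more equations: 2h_0·σ_0 + h_0·σ_1 = 6(Δ_0 - s'(1)) = 42 and h_3·σ_3 + 2h_3·σ_4 = 6(s'(5) - Δ_3) = 30.
Hence σ_0 = 151/28, σ_1 = 437/14, σ_2 = -209/4, σ_3 = 389/14, σ_4 = 31/28.
On [2, 3], s'(x) = b_1 + 2c_1·(x - 2) + 3d_1·(x - 2)² with b_1 = Δ_1 - h_1(2σ_1 + σ_2)/6 = 689/56, c_1 = σ_1/2 = 437/28, d_1 = (σ_2 - σ_1)/(6h_1) = -779/56. So s'(2) = 689/56.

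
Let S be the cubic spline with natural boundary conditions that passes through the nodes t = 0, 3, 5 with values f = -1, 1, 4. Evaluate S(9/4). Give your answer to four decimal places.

With M_i denoting the second derivative at x_i, h_i = 3, 2, and Δ_i = (y_(i+1) − y_i)/h_i = 2/3, 3/2:
  3·M_0 + 10·M_1 + 2·M_2 = 6(Δ_1 - Δ_0) = 5
Natural end conditions: M_0 = M_2 = 0.
Forward elimination and back-substitution give M_0 = 0, M_1 = 1/2, M_2 = 0.
On [0, 3], S(t) = -1 + 5/12·t + 0·t² + 1/36·t³.
With t = 9/4: S(9/4) = 65/256.

0.2539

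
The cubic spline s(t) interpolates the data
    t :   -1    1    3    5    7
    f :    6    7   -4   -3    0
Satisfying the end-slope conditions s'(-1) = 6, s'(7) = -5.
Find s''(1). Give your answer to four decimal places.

-4.2143

Write M_i for s''(x_i). With h_i = 2, 2, 2, 2 and divided differences Δ_i = 1/2, -11/2, 1/2, 3/2, the continuity of s' gives the tridiagonal system
  2·M_0 + 8·M_1 + 2·M_2 = 6(Δ_1 - Δ_0) = -36
  2·M_1 + 8·M_2 + 2·M_3 = 6(Δ_2 - Δ_1) = 36
  2·M_2 + 8·M_3 + 2·M_4 = 6(Δ_3 - Δ_2) = 6
Clamped end conditions give two more equations: 2h_0·M_0 + h_0·M_1 = 6(Δ_0 - s'(-1)) = -33 and h_3·M_3 + 2h_3·M_4 = 6(s'(7) - Δ_3) = -39.
Solving the tridiagonal system: M_0 = -43/7, M_1 = -59/14, M_2 = 5, M_3 = 31/14, M_4 = -76/7.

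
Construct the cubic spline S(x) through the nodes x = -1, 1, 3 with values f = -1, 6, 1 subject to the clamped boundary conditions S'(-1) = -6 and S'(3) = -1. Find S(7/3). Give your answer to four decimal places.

With M_i denoting the second derivative at x_i, h_i = 2, 2, and Δ_i = (y_(i+1) − y_i)/h_i = 7/2, -5/2:
  2·M_0 + 8·M_1 + 2·M_2 = 6(Δ_1 - Δ_0) = -36
Clamped end conditions give two more equations: 2h_0·M_0 + h_0·M_1 = 6(Δ_0 - S'(-1)) = 57 and h_1·M_1 + 2h_1·M_2 = 6(S'(3) - Δ_1) = 9.
Solving the tridiagonal system: M_0 = 20, M_1 = -23/2, M_2 = 8.
On [1, 3], S(x) = 6 + 5/2·(x - 1) - 23/4·(x - 1)² + 13/8·(x - 1)³.
With (x - 1) = 4/3: S(7/3) = 80/27.

2.9630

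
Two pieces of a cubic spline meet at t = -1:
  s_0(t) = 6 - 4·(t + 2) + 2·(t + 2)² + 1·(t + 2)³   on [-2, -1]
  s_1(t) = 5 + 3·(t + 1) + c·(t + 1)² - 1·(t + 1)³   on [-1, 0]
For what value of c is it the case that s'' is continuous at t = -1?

s_0''(t) = 4 + 6·(t + 2), so s_0''(-1) = 10. On the right, s_1''(-1) = 2c, so c = 5.

5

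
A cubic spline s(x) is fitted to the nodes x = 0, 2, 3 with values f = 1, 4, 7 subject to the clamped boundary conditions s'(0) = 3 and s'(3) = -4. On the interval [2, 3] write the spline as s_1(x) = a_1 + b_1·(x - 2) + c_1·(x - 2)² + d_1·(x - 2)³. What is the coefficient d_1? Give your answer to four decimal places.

-5.4167

Let σ_i = s''(x_i). Step sizes h_i = 2, 1; slopes of the chords Δ_i = (y_(i+1) - y_i)/h_i = 3/2, 3.
  2·σ_0 + 6·σ_1 + 1·σ_2 = 6(Δ_1 - Δ_0) = 9
Clamped end conditions give two more equations: 2h_0·σ_0 + h_0·σ_1 = 6(Δ_0 - s'(0)) = -9 and h_1·σ_1 + 2h_1·σ_2 = 6(s'(3) - Δ_1) = -42.
Forward elimination and back-substitution give σ_0 = -73/12, σ_1 = 23/3, σ_2 = -149/6.
On [2, 3], with s_1(x) = a_1 + b_1·(x - 2) + c_1·(x - 2)² + d_1·(x - 2)³: c_1 = σ_1/2 = 23/6, d_1 = (σ_2 - σ_1)/(6h_1) = -65/12, b_1 = Δ_1 - h_1(2σ_1 + σ_2)/6 = 55/12.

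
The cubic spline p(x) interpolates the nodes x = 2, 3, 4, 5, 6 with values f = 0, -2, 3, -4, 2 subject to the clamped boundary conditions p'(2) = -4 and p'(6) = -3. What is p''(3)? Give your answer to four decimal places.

19.6429

Write M_i for p''(x_i). With h_i = 1, 1, 1, 1 and divided differences Δ_i = -2, 5, -7, 6, the continuity of p' gives the tridiagonal system
  1·M_0 + 4·M_1 + 1·M_2 = 6(Δ_1 - Δ_0) = 42
  1·M_1 + 4·M_2 + 1·M_3 = 6(Δ_2 - Δ_1) = -72
  1·M_2 + 4·M_3 + 1·M_4 = 6(Δ_3 - Δ_2) = 78
Clamped end conditions give two more equations: 2h_0·M_0 + h_0·M_1 = 6(Δ_0 - p'(2)) = 12 and h_3·M_3 + 2h_3·M_4 = 6(p'(6) - Δ_3) = -54.
Hence M_0 = -107/28, M_1 = 275/14, M_2 = -131/4, M_3 = 551/14, M_4 = -1307/28.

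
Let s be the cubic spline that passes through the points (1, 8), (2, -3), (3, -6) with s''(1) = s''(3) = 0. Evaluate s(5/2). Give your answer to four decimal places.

-5.2500

Write M_i for s''(x_i). With h_i = 1, 1 and divided differences Δ_i = -11, -3, the continuity of s' gives the tridiagonal system
  1·M_0 + 4·M_1 + 1·M_2 = 6(Δ_1 - Δ_0) = 48
Natural end conditions: M_0 = M_2 = 0.
Hence M_0 = 0, M_1 = 12, M_2 = 0.
On [2, 3], s(x) = -3 - 7·(x - 2) + 6·(x - 2)² - 2·(x - 2)³.
With (x - 2) = 1/2: s(5/2) = -21/4.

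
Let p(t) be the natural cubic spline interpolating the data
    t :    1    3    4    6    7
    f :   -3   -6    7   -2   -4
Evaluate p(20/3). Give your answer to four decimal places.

Put m_i = p'' at the i-th knot. Here h = (2, 1, 2, 1) and Δ = (-3/2, 13, -9/2, -2), so the interior equations h_(i-1)·m_(i-1) + 2(h_(i-1)+h_i)·m_i + h_i·m_(i+1) = 6(Δ_i − Δ_(i-1)) read
  2·m_0 + 6·m_1 + 1·m_2 = 6(Δ_1 - Δ_0) = 87
  1·m_1 + 6·m_2 + 2·m_3 = 6(Δ_2 - Δ_1) = -105
  2·m_2 + 6·m_3 + 1·m_4 = 6(Δ_3 - Δ_2) = 15
Natural end conditions: m_0 = m_4 = 0.
Solving the tridiagonal system: m_0 = 0, m_1 = 574/31, m_2 = -747/31, m_3 = 653/62, m_4 = 0.
On [6, 7], p(t) = -2 - 1025/186·(t - 6) + 653/124·(t - 6)² - 653/372·(t - 6)³.
With (t - 6) = 2/3: p(20/3) = -9676/2511.

-3.8534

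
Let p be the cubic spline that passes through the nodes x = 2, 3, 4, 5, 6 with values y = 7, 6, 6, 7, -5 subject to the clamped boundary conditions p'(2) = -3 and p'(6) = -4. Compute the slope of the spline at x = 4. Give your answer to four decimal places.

2.9286

With σ_i denoting the second derivative at x_i, h_i = 1, 1, 1, 1, and Δ_i = (y_(i+1) − y_i)/h_i = -1, 0, 1, -12:
  1·σ_0 + 4·σ_1 + 1·σ_2 = 6(Δ_1 - Δ_0) = 6
  1·σ_1 + 4·σ_2 + 1·σ_3 = 6(Δ_2 - Δ_1) = 6
  1·σ_2 + 4·σ_3 + 1·σ_4 = 6(Δ_3 - Δ_2) = -78
Clamped end conditions give two more equations: 2h_0·σ_0 + h_0·σ_1 = 6(Δ_0 - p'(2)) = 12 and h_3·σ_3 + 2h_3·σ_4 = 6(p'(6) - Δ_3) = 48.
Forward elimination and back-substitution give σ_0 = 209/28, σ_1 = -41/14, σ_2 = 41/4, σ_3 = -449/14, σ_4 = 1121/28.
On [4, 5], p'(x) = b_2 + 2c_2·(x - 4) + 3d_2·(x - 4)² with b_2 = Δ_2 - h_2(2σ_2 + σ_3)/6 = 41/14, c_2 = σ_2/2 = 41/8, d_2 = (σ_3 - σ_2)/(6h_2) = -395/56. So p'(4) = 41/14.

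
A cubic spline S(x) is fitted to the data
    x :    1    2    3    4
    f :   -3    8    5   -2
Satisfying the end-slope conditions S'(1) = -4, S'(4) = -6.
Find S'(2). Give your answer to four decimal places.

Put σ_i = S'' at the i-th knot. Here h = (1, 1, 1) and Δ = (11, -3, -7), so the interior equations h_(i-1)·σ_(i-1) + 2(h_(i-1)+h_i)·σ_i + h_i·σ_(i+1) = 6(Δ_i − Δ_(i-1)) read
  1·σ_0 + 4·σ_1 + 1·σ_2 = 6(Δ_1 - Δ_0) = -84
  1·σ_1 + 4·σ_2 + 1·σ_3 = 6(Δ_2 - Δ_1) = -24
Clamped end conditions give two more equations: 2h_0·σ_0 + h_0·σ_1 = 6(Δ_0 - S'(1)) = 90 and h_2·σ_2 + 2h_2·σ_3 = 6(S'(4) - Δ_2) = 6.
Forward elimination and back-substitution give σ_0 = 958/15, σ_1 = -566/15, σ_2 = 46/15, σ_3 = 22/15.
On [2, 3], S'(x) = b_1 + 2c_1·(x - 2) + 3d_1·(x - 2)² with b_1 = Δ_1 - h_1(2σ_1 + σ_2)/6 = 136/15, c_1 = σ_1/2 = -283/15, d_1 = (σ_2 - σ_1)/(6h_1) = 34/5. So S'(2) = 136/15.

9.0667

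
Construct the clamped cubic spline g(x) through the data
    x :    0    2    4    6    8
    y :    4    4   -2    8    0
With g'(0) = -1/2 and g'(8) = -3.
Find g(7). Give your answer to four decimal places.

Let M_i = g''(x_i). Step sizes h_i = 2, 2, 2, 2; slopes of the chords Δ_i = (y_(i+1) - y_i)/h_i = 0, -3, 5, -4.
  2·M_0 + 8·M_1 + 2·M_2 = 6(Δ_1 - Δ_0) = -18
  2·M_1 + 8·M_2 + 2·M_3 = 6(Δ_2 - Δ_1) = 48
  2·M_2 + 8·M_3 + 2·M_4 = 6(Δ_3 - Δ_2) = -54
Clamped end conditions give two more equations: 2h_0·M_0 + h_0·M_1 = 6(Δ_0 - g'(0)) = 3 and h_3·M_3 + 2h_3·M_4 = 6(g'(8) - Δ_3) = 6.
Forward elimination and back-substitution give M_0 = 403/112, M_1 = -319/56, M_2 = 163/16, M_3 = -619/56, M_4 = 787/112.
On [6, 8], g(x) = 8 + 115/112·(x - 6) - 619/112·(x - 6)² + 675/448·(x - 6)³.
With (x - 6) = 1: g(7) = 2243/448.

5.0067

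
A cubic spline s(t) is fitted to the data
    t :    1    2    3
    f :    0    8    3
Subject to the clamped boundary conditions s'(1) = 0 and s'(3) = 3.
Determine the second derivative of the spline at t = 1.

45

Write σ_i for s''(x_i). With h_i = 1, 1 and divided differences Δ_i = 8, -5, the continuity of s' gives the tridiagonal system
  1·σ_0 + 4·σ_1 + 1·σ_2 = 6(Δ_1 - Δ_0) = -78
Clamped end conditions give two more equations: 2h_0·σ_0 + h_0·σ_1 = 6(Δ_0 - s'(1)) = 48 and h_1·σ_1 + 2h_1·σ_2 = 6(s'(3) - Δ_1) = 48.
Solving the tridiagonal system: σ_0 = 45, σ_1 = -42, σ_2 = 45.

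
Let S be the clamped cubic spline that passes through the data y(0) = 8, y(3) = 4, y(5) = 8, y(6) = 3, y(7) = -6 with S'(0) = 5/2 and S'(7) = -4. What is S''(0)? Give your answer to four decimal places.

-6.5449

Let M_i = S''(x_i). Step sizes h_i = 3, 2, 1, 1; slopes of the chords Δ_i = (y_(i+1) - y_i)/h_i = -4/3, 2, -5, -9.
  3·M_0 + 10·M_1 + 2·M_2 = 6(Δ_1 - Δ_0) = 20
  2·M_1 + 6·M_2 + 1·M_3 = 6(Δ_2 - Δ_1) = -42
  1·M_2 + 4·M_3 + 1·M_4 = 6(Δ_3 - Δ_2) = -24
Clamped end conditions give two more equations: 2h_0·M_0 + h_0·M_1 = 6(Δ_0 - S'(0)) = -23 and h_3·M_3 + 2h_3·M_4 = 6(S'(7) - Δ_3) = 30.
Forward elimination and back-substitution give M_0 = -1021/156, M_1 = 141/26, M_2 = -759/104, M_3 = -471/52, M_4 = 2031/104.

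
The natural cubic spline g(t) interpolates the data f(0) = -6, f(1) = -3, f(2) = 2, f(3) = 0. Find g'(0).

2

Write M_i for g''(x_i). With h_i = 1, 1, 1 and divided differences Δ_i = 3, 5, -2, the continuity of g' gives the tridiagonal system
  1·M_0 + 4·M_1 + 1·M_2 = 6(Δ_1 - Δ_0) = 12
  1·M_1 + 4·M_2 + 1·M_3 = 6(Δ_2 - Δ_1) = -42
Natural end conditions: M_0 = M_3 = 0.
Forward elimination and back-substitution give M_0 = 0, M_1 = 6, M_2 = -12, M_3 = 0.
On [0, 1], g'(t) = b_0 + 2c_0·t + 3d_0·t² with b_0 = Δ_0 - h_0(2M_0 + M_1)/6 = 2, c_0 = M_0/2 = 0, d_0 = (M_1 - M_0)/(6h_0) = 1. So g'(0) = 2.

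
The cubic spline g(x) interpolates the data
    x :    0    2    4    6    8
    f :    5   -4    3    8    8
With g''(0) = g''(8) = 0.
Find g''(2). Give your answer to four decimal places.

6.5089

Put m_i = g'' at the i-th knot. Here h = (2, 2, 2, 2) and Δ = (-9/2, 7/2, 5/2, 0), so the interior equations h_(i-1)·m_(i-1) + 2(h_(i-1)+h_i)·m_i + h_i·m_(i+1) = 6(Δ_i − Δ_(i-1)) read
  2·m_0 + 8·m_1 + 2·m_2 = 6(Δ_1 - Δ_0) = 48
  2·m_1 + 8·m_2 + 2·m_3 = 6(Δ_2 - Δ_1) = -6
  2·m_2 + 8·m_3 + 2·m_4 = 6(Δ_3 - Δ_2) = -15
Natural end conditions: m_0 = m_4 = 0.
Forward elimination and back-substitution give m_0 = 0, m_1 = 729/112, m_2 = -57/28, m_3 = -153/112, m_4 = 0.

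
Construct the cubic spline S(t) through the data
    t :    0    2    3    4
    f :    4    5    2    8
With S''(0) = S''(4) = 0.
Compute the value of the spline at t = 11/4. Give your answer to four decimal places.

Let M_i = S''(x_i). Step sizes h_i = 2, 1, 1; slopes of the chords Δ_i = (y_(i+1) - y_i)/h_i = 1/2, -3, 6.
  2·M_0 + 6·M_1 + 1·M_2 = 6(Δ_1 - Δ_0) = -21
  1·M_1 + 4·M_2 + 1·M_3 = 6(Δ_2 - Δ_1) = 54
Natural end conditions: M_0 = M_3 = 0.
Forward elimination and back-substitution give M_0 = 0, M_1 = -6, M_2 = 15, M_3 = 0.
On [2, 3], S(t) = 5 - 7/2·(t - 2) - 3·(t - 2)² + 7/2·(t - 2)³.
With (t - 2) = 3/4: S(11/4) = 277/128.

2.1641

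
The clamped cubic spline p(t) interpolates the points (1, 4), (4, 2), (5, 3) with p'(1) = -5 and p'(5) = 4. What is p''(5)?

10

Write m_i for p''(x_i). With h_i = 3, 1 and divided differences Δ_i = -2/3, 1, the continuity of p' gives the tridiagonal system
  3·m_0 + 8·m_1 + 1·m_2 = 6(Δ_1 - Δ_0) = 10
Clamped end conditions give two more equations: 2h_0·m_0 + h_0·m_1 = 6(Δ_0 - p'(1)) = 26 and h_1·m_1 + 2h_1·m_2 = 6(p'(5) - Δ_1) = 18.
Forward elimination and back-substitution give m_0 = 16/3, m_1 = -2, m_2 = 10.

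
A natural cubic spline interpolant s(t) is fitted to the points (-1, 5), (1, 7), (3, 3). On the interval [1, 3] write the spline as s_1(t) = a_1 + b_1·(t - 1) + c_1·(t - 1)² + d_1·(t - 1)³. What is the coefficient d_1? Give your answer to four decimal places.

Write m_i for s''(x_i). With h_i = 2, 2 and divided differences Δ_i = 1, -2, the continuity of s' gives the tridiagonal system
  2·m_0 + 8·m_1 + 2·m_2 = 6(Δ_1 - Δ_0) = -18
Natural end conditions: m_0 = m_2 = 0.
Forward elimination and back-substitution give m_0 = 0, m_1 = -9/4, m_2 = 0.
On [1, 3], with s_1(t) = a_1 + b_1·(t - 1) + c_1·(t - 1)² + d_1·(t - 1)³: c_1 = m_1/2 = -9/8, d_1 = (m_2 - m_1)/(6h_1) = 3/16, b_1 = Δ_1 - h_1(2m_1 + m_2)/6 = -1/2.

0.1875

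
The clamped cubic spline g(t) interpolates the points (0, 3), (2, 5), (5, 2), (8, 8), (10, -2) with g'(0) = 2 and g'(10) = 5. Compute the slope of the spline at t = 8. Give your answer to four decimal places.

-5.2500

Put m_i = g'' at the i-th knot. Here h = (2, 3, 3, 2) and Δ = (1, -1, 2, -5), so the interior equations h_(i-1)·m_(i-1) + 2(h_(i-1)+h_i)·m_i + h_i·m_(i+1) = 6(Δ_i − Δ_(i-1)) read
  2·m_0 + 10·m_1 + 3·m_2 = 6(Δ_1 - Δ_0) = -12
  3·m_1 + 12·m_2 + 3·m_3 = 6(Δ_2 - Δ_1) = 18
  3·m_2 + 10·m_3 + 2·m_4 = 6(Δ_3 - Δ_2) = -42
Clamped end conditions give two more equations: 2h_0·m_0 + h_0·m_1 = 6(Δ_0 - g'(0)) = -6 and h_3·m_3 + 2h_3·m_4 = 6(g'(10) - Δ_3) = 60.
Forward elimination and back-substitution give m_0 = -1/4, m_1 = -5/2, m_2 = 9/2, m_3 = -19/2, m_4 = 79/4.
On [8, 10], g'(t) = b_3 + 2c_3·(t - 8) + 3d_3·(t - 8)² with b_3 = Δ_3 - h_3(2m_3 + m_4)/6 = -21/4, c_3 = m_3/2 = -19/4, d_3 = (m_4 - m_3)/(6h_3) = 39/16. So g'(8) = -21/4.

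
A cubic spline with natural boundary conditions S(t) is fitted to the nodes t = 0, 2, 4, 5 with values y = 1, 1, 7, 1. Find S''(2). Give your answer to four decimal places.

4.9091

Let m_i = S''(x_i). Step sizes h_i = 2, 2, 1; slopes of the chords Δ_i = (y_(i+1) - y_i)/h_i = 0, 3, -6.
  2·m_0 + 8·m_1 + 2·m_2 = 6(Δ_1 - Δ_0) = 18
  2·m_1 + 6·m_2 + 1·m_3 = 6(Δ_2 - Δ_1) = -54
Natural end conditions: m_0 = m_3 = 0.
Hence m_0 = 0, m_1 = 54/11, m_2 = -117/11, m_3 = 0.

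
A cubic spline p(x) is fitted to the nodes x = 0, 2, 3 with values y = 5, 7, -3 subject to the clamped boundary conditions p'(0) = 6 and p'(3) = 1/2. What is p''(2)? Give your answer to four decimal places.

With m_i denoting the second derivative at x_i, h_i = 2, 1, and Δ_i = (y_(i+1) − y_i)/h_i = 1, -10:
  2·m_0 + 6·m_1 + 1·m_2 = 6(Δ_1 - Δ_0) = -66
Clamped end conditions give two more equations: 2h_0·m_0 + h_0·m_1 = 6(Δ_0 - p'(0)) = -30 and h_1·m_1 + 2h_1·m_2 = 6(p'(3) - Δ_1) = 63.
Forward elimination and back-substitution give m_0 = 5/3, m_1 = -55/3, m_2 = 122/3.

-18.3333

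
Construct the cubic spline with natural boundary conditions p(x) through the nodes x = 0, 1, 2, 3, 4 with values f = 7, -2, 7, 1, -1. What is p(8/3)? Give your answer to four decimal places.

3.8228

Let σ_i = p''(x_i). Step sizes h_i = 1, 1, 1, 1; slopes of the chords Δ_i = (y_(i+1) - y_i)/h_i = -9, 9, -6, -2.
  1·σ_0 + 4·σ_1 + 1·σ_2 = 6(Δ_1 - Δ_0) = 108
  1·σ_1 + 4·σ_2 + 1·σ_3 = 6(Δ_2 - Δ_1) = -90
  1·σ_2 + 4·σ_3 + 1·σ_4 = 6(Δ_3 - Δ_2) = 24
Natural end conditions: σ_0 = σ_4 = 0.
Solving the tridiagonal system: σ_0 = 0, σ_1 = 501/14, σ_2 = -246/7, σ_3 = 207/14, σ_4 = 0.
On [2, 3], p(x) = 7 + 13/4·(x - 2) - 123/7·(x - 2)² + 233/28·(x - 2)³.
With (x - 2) = 2/3: p(8/3) = 1445/378.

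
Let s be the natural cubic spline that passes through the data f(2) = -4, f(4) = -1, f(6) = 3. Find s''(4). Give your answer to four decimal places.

Let m_i = s''(x_i). Step sizes h_i = 2, 2; slopes of the chords Δ_i = (y_(i+1) - y_i)/h_i = 3/2, 2.
  2·m_0 + 8·m_1 + 2·m_2 = 6(Δ_1 - Δ_0) = 3
Natural end conditions: m_0 = m_2 = 0.
Forward elimination and back-substitution give m_0 = 0, m_1 = 3/8, m_2 = 0.

0.3750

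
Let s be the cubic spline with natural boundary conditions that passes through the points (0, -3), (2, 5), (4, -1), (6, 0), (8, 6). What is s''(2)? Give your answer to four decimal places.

Let M_i = s''(x_i). Step sizes h_i = 2, 2, 2, 2; slopes of the chords Δ_i = (y_(i+1) - y_i)/h_i = 4, -3, 1/2, 3.
  2·M_0 + 8·M_1 + 2·M_2 = 6(Δ_1 - Δ_0) = -42
  2·M_1 + 8·M_2 + 2·M_3 = 6(Δ_2 - Δ_1) = 21
  2·M_2 + 8·M_3 + 2·M_4 = 6(Δ_3 - Δ_2) = 15
Natural end conditions: M_0 = M_4 = 0.
Solving the tridiagonal system: M_0 = 0, M_1 = -699/112, M_2 = 111/28, M_3 = 99/112, M_4 = 0.

-6.2411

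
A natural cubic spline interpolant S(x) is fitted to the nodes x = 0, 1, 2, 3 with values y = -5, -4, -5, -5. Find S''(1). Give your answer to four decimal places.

Let m_i = S''(x_i). Step sizes h_i = 1, 1, 1; slopes of the chords Δ_i = (y_(i+1) - y_i)/h_i = 1, -1, 0.
  1·m_0 + 4·m_1 + 1·m_2 = 6(Δ_1 - Δ_0) = -12
  1·m_1 + 4·m_2 + 1·m_3 = 6(Δ_2 - Δ_1) = 6
Natural end conditions: m_0 = m_3 = 0.
Solving the tridiagonal system: m_0 = 0, m_1 = -18/5, m_2 = 12/5, m_3 = 0.

-3.6000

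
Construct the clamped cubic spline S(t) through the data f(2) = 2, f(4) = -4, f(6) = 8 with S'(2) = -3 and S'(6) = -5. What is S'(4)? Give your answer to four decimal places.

With M_i denoting the second derivative at x_i, h_i = 2, 2, and Δ_i = (y_(i+1) − y_i)/h_i = -3, 6:
  2·M_0 + 8·M_1 + 2·M_2 = 6(Δ_1 - Δ_0) = 54
Clamped end conditions give two more equations: 2h_0·M_0 + h_0·M_1 = 6(Δ_0 - S'(2)) = 0 and h_1·M_1 + 2h_1·M_2 = 6(S'(6) - Δ_1) = -66.
Forward elimination and back-substitution give M_0 = -29/4, M_1 = 29/2, M_2 = -95/4.
On [4, 6], S'(t) = b_1 + 2c_1·(t - 4) + 3d_1·(t - 4)² with b_1 = Δ_1 - h_1(2M_1 + M_2)/6 = 17/4, c_1 = M_1/2 = 29/4, d_1 = (M_2 - M_1)/(6h_1) = -51/16. So S'(4) = 17/4.

4.2500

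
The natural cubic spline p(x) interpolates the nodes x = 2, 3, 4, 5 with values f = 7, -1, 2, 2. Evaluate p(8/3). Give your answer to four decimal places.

With m_i denoting the second derivative at x_i, h_i = 1, 1, 1, and Δ_i = (y_(i+1) − y_i)/h_i = -8, 3, 0:
  1·m_0 + 4·m_1 + 1·m_2 = 6(Δ_1 - Δ_0) = 66
  1·m_1 + 4·m_2 + 1·m_3 = 6(Δ_2 - Δ_1) = -18
Natural end conditions: m_0 = m_3 = 0.
Forward elimination and back-substitution give m_0 = 0, m_1 = 94/5, m_2 = -46/5, m_3 = 0.
On [2, 3], p(x) = 7 - 167/15·(x - 2) + 0·(x - 2)² + 47/15·(x - 2)³.
With (x - 2) = 2/3: p(8/3) = 41/81.

0.5062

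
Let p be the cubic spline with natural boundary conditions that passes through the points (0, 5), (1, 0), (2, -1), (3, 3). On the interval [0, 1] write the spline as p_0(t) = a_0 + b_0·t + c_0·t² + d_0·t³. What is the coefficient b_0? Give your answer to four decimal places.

Let M_i = p''(x_i). Step sizes h_i = 1, 1, 1; slopes of the chords Δ_i = (y_(i+1) - y_i)/h_i = -5, -1, 4.
  1·M_0 + 4·M_1 + 1·M_2 = 6(Δ_1 - Δ_0) = 24
  1·M_1 + 4·M_2 + 1·M_3 = 6(Δ_2 - Δ_1) = 30
Natural end conditions: M_0 = M_3 = 0.
Solving: M_0 = 0, M_1 = 22/5, M_2 = 32/5, M_3 = 0.
On [0, 1], with p_0(t) = a_0 + b_0·t + c_0·t² + d_0·t³: c_0 = M_0/2 = 0, d_0 = (M_1 - M_0)/(6h_0) = 11/15, b_0 = Δ_0 - h_0(2M_0 + M_1)/6 = -86/15.

-5.7333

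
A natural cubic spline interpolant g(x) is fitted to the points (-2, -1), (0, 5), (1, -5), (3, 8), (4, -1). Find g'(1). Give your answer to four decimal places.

-3.7097

Let M_i = g''(x_i). Step sizes h_i = 2, 1, 2, 1; slopes of the chords Δ_i = (y_(i+1) - y_i)/h_i = 3, -10, 13/2, -9.
  2·M_0 + 6·M_1 + 1·M_2 = 6(Δ_1 - Δ_0) = -78
  1·M_1 + 6·M_2 + 2·M_3 = 6(Δ_2 - Δ_1) = 99
  2·M_2 + 6·M_3 + 1·M_4 = 6(Δ_3 - Δ_2) = -93
Natural end conditions: M_0 = M_4 = 0.
Forward elimination and back-substitution give M_0 = 0, M_1 = -546/31, M_2 = 858/31, M_3 = -1533/62, M_4 = 0.
On [1, 3], g'(x) = b_2 + 2c_2·(x - 1) + 3d_2·(x - 1)² with b_2 = Δ_2 - h_2(2M_2 + M_3)/6 = -115/31, c_2 = M_2/2 = 429/31, d_2 = (M_3 - M_2)/(6h_2) = -1083/248. So g'(1) = -115/31.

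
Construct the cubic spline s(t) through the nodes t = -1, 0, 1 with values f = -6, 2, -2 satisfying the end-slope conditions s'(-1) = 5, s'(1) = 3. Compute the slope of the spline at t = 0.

Write σ_i for s''(x_i). With h_i = 1, 1 and divided differences Δ_i = 8, -4, the continuity of s' gives the tridiagonal system
  1·σ_0 + 4·σ_1 + 1·σ_2 = 6(Δ_1 - Δ_0) = -72
Clamped end conditions give two more equations: 2h_0·σ_0 + h_0·σ_1 = 6(Δ_0 - s'(-1)) = 18 and h_1·σ_1 + 2h_1·σ_2 = 6(s'(1) - Δ_1) = 42.
Solving the tridiagonal system: σ_0 = 26, σ_1 = -34, σ_2 = 38.
On [0, 1], s'(t) = b_1 + 2c_1·t + 3d_1·t² with b_1 = Δ_1 - h_1(2σ_1 + σ_2)/6 = 1, c_1 = σ_1/2 = -17, d_1 = (σ_2 - σ_1)/(6h_1) = 12. So s'(0) = 1.

1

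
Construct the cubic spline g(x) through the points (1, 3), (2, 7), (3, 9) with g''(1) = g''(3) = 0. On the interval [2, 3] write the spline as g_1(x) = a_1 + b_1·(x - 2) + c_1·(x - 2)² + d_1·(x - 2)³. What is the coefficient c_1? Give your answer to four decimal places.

-1.5000

Write σ_i for g''(x_i). With h_i = 1, 1 and divided differences Δ_i = 4, 2, the continuity of g' gives the tridiagonal system
  1·σ_0 + 4·σ_1 + 1·σ_2 = 6(Δ_1 - Δ_0) = -12
Natural end conditions: σ_0 = σ_2 = 0.
Hence σ_0 = 0, σ_1 = -3, σ_2 = 0.
On [2, 3], with g_1(x) = a_1 + b_1·(x - 2) + c_1·(x - 2)² + d_1·(x - 2)³: c_1 = σ_1/2 = -3/2, d_1 = (σ_2 - σ_1)/(6h_1) = 1/2, b_1 = Δ_1 - h_1(2σ_1 + σ_2)/6 = 3.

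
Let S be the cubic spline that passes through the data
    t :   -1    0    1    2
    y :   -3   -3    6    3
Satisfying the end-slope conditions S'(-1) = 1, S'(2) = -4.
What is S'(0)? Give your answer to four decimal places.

With M_i denoting the second derivative at x_i, h_i = 1, 1, 1, and Δ_i = (y_(i+1) − y_i)/h_i = 0, 9, -3:
  1·M_0 + 4·M_1 + 1·M_2 = 6(Δ_1 - Δ_0) = 54
  1·M_1 + 4·M_2 + 1·M_3 = 6(Δ_2 - Δ_1) = -72
Clamped end conditions give two more equations: 2h_0·M_0 + h_0·M_1 = 6(Δ_0 - S'(-1)) = -6 and h_2·M_2 + 2h_2·M_3 = 6(S'(2) - Δ_2) = -6.
Solving the tridiagonal system: M_0 = -224/15, M_1 = 358/15, M_2 = -398/15, M_3 = 154/15.
On [0, 1], S'(t) = b_1 + 2c_1·t + 3d_1·t² with b_1 = Δ_1 - h_1(2M_1 + M_2)/6 = 82/15, c_1 = M_1/2 = 179/15, d_1 = (M_2 - M_1)/(6h_1) = -42/5. So S'(0) = 82/15.

5.4667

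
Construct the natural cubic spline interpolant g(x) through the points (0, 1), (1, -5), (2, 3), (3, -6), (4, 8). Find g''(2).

-45

Write σ_i for g''(x_i). With h_i = 1, 1, 1, 1 and divided differences Δ_i = -6, 8, -9, 14, the continuity of g' gives the tridiagonal system
  1·σ_0 + 4·σ_1 + 1·σ_2 = 6(Δ_1 - Δ_0) = 84
  1·σ_1 + 4·σ_2 + 1·σ_3 = 6(Δ_2 - Δ_1) = -102
  1·σ_2 + 4·σ_3 + 1·σ_4 = 6(Δ_3 - Δ_2) = 138
Natural end conditions: σ_0 = σ_4 = 0.
Forward elimination and back-substitution give σ_0 = 0, σ_1 = 129/4, σ_2 = -45, σ_3 = 183/4, σ_4 = 0.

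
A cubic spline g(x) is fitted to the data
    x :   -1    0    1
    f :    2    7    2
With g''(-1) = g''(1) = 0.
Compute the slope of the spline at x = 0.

0

Let m_i = g''(x_i). Step sizes h_i = 1, 1; slopes of the chords Δ_i = (y_(i+1) - y_i)/h_i = 5, -5.
  1·m_0 + 4·m_1 + 1·m_2 = 6(Δ_1 - Δ_0) = -60
Natural end conditions: m_0 = m_2 = 0.
Hence m_0 = 0, m_1 = -15, m_2 = 0.
On [0, 1], g'(x) = b_1 + 2c_1·x + 3d_1·x² with b_1 = Δ_1 - h_1(2m_1 + m_2)/6 = 0, c_1 = m_1/2 = -15/2, d_1 = (m_2 - m_1)/(6h_1) = 5/2. So g'(0) = 0.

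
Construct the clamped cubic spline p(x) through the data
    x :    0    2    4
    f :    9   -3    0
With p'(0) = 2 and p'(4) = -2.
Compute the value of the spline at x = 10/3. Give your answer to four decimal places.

-0.6852

With m_i denoting the second derivative at x_i, h_i = 2, 2, and Δ_i = (y_(i+1) − y_i)/h_i = -6, 3/2:
  2·m_0 + 8·m_1 + 2·m_2 = 6(Δ_1 - Δ_0) = 45
Clamped end conditions give two more equations: 2h_0·m_0 + h_0·m_1 = 6(Δ_0 - p'(0)) = -48 and h_1·m_1 + 2h_1·m_2 = 6(p'(4) - Δ_1) = -21.
Hence m_0 = -149/8, m_1 = 53/4, m_2 = -95/8.
On [2, 4], p(x) = -3 - 27/8·(x - 2) + 53/8·(x - 2)² - 67/32·(x - 2)³.
With (x - 2) = 4/3: p(10/3) = -37/54.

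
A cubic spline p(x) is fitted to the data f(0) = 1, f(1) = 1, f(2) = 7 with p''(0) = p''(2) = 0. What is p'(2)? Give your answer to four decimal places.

7.5000

Let M_i = p''(x_i). Step sizes h_i = 1, 1; slopes of the chords Δ_i = (y_(i+1) - y_i)/h_i = 0, 6.
  1·M_0 + 4·M_1 + 1·M_2 = 6(Δ_1 - Δ_0) = 36
Natural end conditions: M_0 = M_2 = 0.
Hence M_0 = 0, M_1 = 9, M_2 = 0.
On [1, 2], p'(x) = b_1 + 2c_1·(x - 1) + 3d_1·(x - 1)² with b_1 = Δ_1 - h_1(2M_1 + M_2)/6 = 3, c_1 = M_1/2 = 9/2, d_1 = (M_2 - M_1)/(6h_1) = -3/2. So p'(2) = 15/2.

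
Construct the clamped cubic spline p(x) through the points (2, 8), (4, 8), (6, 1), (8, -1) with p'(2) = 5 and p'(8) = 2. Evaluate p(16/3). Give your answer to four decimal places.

With M_i denoting the second derivative at x_i, h_i = 2, 2, 2, and Δ_i = (y_(i+1) − y_i)/h_i = 0, -7/2, -1:
  2·M_0 + 8·M_1 + 2·M_2 = 6(Δ_1 - Δ_0) = -21
  2·M_1 + 8·M_2 + 2·M_3 = 6(Δ_2 - Δ_1) = 15
Clamped end conditions give two more equations: 2h_0·M_0 + h_0·M_1 = 6(Δ_0 - p'(2)) = -30 and h_2·M_2 + 2h_2·M_3 = 6(p'(8) - Δ_2) = 18.
Forward elimination and back-substitution give M_0 = -69/10, M_1 = -6/5, M_2 = 6/5, M_3 = 39/10.
On [4, 6], p(x) = 8 - 31/10·(x - 4) - 3/5·(x - 4)² + 1/5·(x - 4)³.
With (x - 4) = 4/3: p(16/3) = 442/135.

3.2741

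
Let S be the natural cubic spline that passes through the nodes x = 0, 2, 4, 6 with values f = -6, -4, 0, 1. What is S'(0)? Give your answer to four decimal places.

0.6333

With M_i denoting the second derivative at x_i, h_i = 2, 2, 2, and Δ_i = (y_(i+1) − y_i)/h_i = 1, 2, 1/2:
  2·M_0 + 8·M_1 + 2·M_2 = 6(Δ_1 - Δ_0) = 6
  2·M_1 + 8·M_2 + 2·M_3 = 6(Δ_2 - Δ_1) = -9
Natural end conditions: M_0 = M_3 = 0.
Solving the tridiagonal system: M_0 = 0, M_1 = 11/10, M_2 = -7/5, M_3 = 0.
On [0, 2], S'(x) = b_0 + 2c_0·x + 3d_0·x² with b_0 = Δ_0 - h_0(2M_0 + M_1)/6 = 19/30, c_0 = M_0/2 = 0, d_0 = (M_1 - M_0)/(6h_0) = 11/120. So S'(0) = 19/30.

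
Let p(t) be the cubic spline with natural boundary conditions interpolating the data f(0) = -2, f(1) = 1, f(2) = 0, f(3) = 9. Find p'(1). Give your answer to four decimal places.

-0.4667

Write σ_i for p''(x_i). With h_i = 1, 1, 1 and divided differences Δ_i = 3, -1, 9, the continuity of p' gives the tridiagonal system
  1·σ_0 + 4·σ_1 + 1·σ_2 = 6(Δ_1 - Δ_0) = -24
  1·σ_1 + 4·σ_2 + 1·σ_3 = 6(Δ_2 - Δ_1) = 60
Natural end conditions: σ_0 = σ_3 = 0.
Solving: σ_0 = 0, σ_1 = -52/5, σ_2 = 88/5, σ_3 = 0.
On [1, 2], p'(t) = b_1 + 2c_1·(t - 1) + 3d_1·(t - 1)² with b_1 = Δ_1 - h_1(2σ_1 + σ_2)/6 = -7/15, c_1 = σ_1/2 = -26/5, d_1 = (σ_2 - σ_1)/(6h_1) = 14/3. So p'(1) = -7/15.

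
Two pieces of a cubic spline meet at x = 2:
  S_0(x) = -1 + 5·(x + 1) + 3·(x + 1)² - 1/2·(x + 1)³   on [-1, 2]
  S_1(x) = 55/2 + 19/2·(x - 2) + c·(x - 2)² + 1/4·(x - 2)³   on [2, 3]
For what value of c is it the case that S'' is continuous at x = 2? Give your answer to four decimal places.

-1.5000

S_0''(x) = 6 - 3·(x + 1), so S_0''(2) = -3. On the right, S_1''(2) = 2c, so c = -3/2.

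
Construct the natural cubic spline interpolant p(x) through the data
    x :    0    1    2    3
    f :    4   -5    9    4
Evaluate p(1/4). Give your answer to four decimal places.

Write m_i for p''(x_i). With h_i = 1, 1, 1 and divided differences Δ_i = -9, 14, -5, the continuity of p' gives the tridiagonal system
  1·m_0 + 4·m_1 + 1·m_2 = 6(Δ_1 - Δ_0) = 138
  1·m_1 + 4·m_2 + 1·m_3 = 6(Δ_2 - Δ_1) = -114
Natural end conditions: m_0 = m_3 = 0.
Solving the tridiagonal system: m_0 = 0, m_1 = 222/5, m_2 = -198/5, m_3 = 0.
On [0, 1], p(x) = 4 - 82/5·x + 0·x² + 37/5·x³.
With x = 1/4: p(1/4) = 1/64.

0.0156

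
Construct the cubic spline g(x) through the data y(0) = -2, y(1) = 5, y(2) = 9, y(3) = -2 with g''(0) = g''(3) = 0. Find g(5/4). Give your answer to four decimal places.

Put σ_i = g'' at the i-th knot. Here h = (1, 1, 1) and Δ = (7, 4, -11), so the interior equations h_(i-1)·σ_(i-1) + 2(h_(i-1)+h_i)·σ_i + h_i·σ_(i+1) = 6(Δ_i − Δ_(i-1)) read
  1·σ_0 + 4·σ_1 + 1·σ_2 = 6(Δ_1 - Δ_0) = -18
  1·σ_1 + 4·σ_2 + 1·σ_3 = 6(Δ_2 - Δ_1) = -90
Natural end conditions: σ_0 = σ_3 = 0.
Hence σ_0 = 0, σ_1 = 6/5, σ_2 = -114/5, σ_3 = 0.
On [1, 2], g(x) = 5 + 37/5·(x - 1) + 3/5·(x - 1)² - 4·(x - 1)³.
With (x - 1) = 1/4: g(5/4) = 273/40.

6.8250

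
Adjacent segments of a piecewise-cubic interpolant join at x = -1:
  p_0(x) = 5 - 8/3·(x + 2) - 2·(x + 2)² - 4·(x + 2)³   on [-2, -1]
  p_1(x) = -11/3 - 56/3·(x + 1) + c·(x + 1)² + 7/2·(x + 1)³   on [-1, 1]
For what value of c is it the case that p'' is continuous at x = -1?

-14

p_0''(x) = -4 - 24·(x + 2), so p_0''(-1) = -28. On the right, p_1''(-1) = 2c, so c = -14.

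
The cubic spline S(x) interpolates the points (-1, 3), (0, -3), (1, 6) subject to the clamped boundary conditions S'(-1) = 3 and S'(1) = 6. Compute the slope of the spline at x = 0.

0

Let m_i = S''(x_i). Step sizes h_i = 1, 1; slopes of the chords Δ_i = (y_(i+1) - y_i)/h_i = -6, 9.
  1·m_0 + 4·m_1 + 1·m_2 = 6(Δ_1 - Δ_0) = 90
Clamped end conditions give two more equations: 2h_0·m_0 + h_0·m_1 = 6(Δ_0 - S'(-1)) = -54 and h_1·m_1 + 2h_1·m_2 = 6(S'(1) - Δ_1) = -18.
Solving the tridiagonal system: m_0 = -48, m_1 = 42, m_2 = -30.
On [0, 1], S'(x) = b_1 + 2c_1·x + 3d_1·x² with b_1 = Δ_1 - h_1(2m_1 + m_2)/6 = 0, c_1 = m_1/2 = 21, d_1 = (m_2 - m_1)/(6h_1) = -12. So S'(0) = 0.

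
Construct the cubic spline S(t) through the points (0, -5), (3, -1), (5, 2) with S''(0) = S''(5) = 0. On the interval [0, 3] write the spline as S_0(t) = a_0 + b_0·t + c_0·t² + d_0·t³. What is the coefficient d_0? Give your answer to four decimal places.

0.0056

With M_i denoting the second derivative at x_i, h_i = 3, 2, and Δ_i = (y_(i+1) − y_i)/h_i = 4/3, 3/2:
  3·M_0 + 10·M_1 + 2·M_2 = 6(Δ_1 - Δ_0) = 1
Natural end conditions: M_0 = M_2 = 0.
Forward elimination and back-substitution give M_0 = 0, M_1 = 1/10, M_2 = 0.
On [0, 3], with S_0(t) = a_0 + b_0·t + c_0·t² + d_0·t³: c_0 = M_0/2 = 0, d_0 = (M_1 - M_0)/(6h_0) = 1/180, b_0 = Δ_0 - h_0(2M_0 + M_1)/6 = 77/60.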